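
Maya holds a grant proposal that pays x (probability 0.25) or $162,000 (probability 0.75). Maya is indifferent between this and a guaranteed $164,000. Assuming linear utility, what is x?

x = $170,000

0.25·x + 0.75·162000 = 164000
0.25·x = 164000 − 121500 = 42500
x = 42500 / 0.25 = 170000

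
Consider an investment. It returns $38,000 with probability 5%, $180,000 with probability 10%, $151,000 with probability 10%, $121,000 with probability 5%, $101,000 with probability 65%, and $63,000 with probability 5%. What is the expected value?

EV = 0.05 × 38000 + 0.1 × 180000 + 0.1 × 151000 + 0.05 × 121000 + 0.65 × 101000 + 0.05 × 63000 = 1900 + 18000 + 15100 + 6050 + 65650 + 3150 = 109850

$109,850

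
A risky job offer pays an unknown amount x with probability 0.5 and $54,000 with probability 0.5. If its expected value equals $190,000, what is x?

0.5·x + 0.5·54000 = 190000
0.5·x = 190000 − 27000 = 163000
x = 163000 / 0.5 = 326000

x = $326,000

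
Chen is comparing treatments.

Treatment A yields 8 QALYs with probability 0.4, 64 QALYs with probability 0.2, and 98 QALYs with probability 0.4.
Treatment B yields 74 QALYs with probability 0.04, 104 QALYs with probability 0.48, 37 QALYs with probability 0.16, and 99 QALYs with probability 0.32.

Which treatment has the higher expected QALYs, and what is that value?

Treatment B (90.48 QALYs)

Treatment A = 0.4 × 8 + 0.2 × 64 + 0.4 × 98 = 3.2 + 12.8 + 39.2 = 55.2
Treatment B = 0.04 × 74 + 0.48 × 104 + 0.16 × 37 + 0.32 × 99 = 2.96 + 49.92 + 5.92 + 31.68 = 90.48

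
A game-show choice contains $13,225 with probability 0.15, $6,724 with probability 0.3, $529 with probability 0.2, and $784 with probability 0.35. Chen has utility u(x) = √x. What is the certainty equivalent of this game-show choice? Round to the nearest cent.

$3,164.06

E[u] = 0.15·√13225 + 0.3·√6724 + 0.2·√529 + 0.35·√784 = 0.15·115 + 0.3·82 + 0.2·23 + 0.35·28 = 56.25
CE = (56.25)² = 3164.0625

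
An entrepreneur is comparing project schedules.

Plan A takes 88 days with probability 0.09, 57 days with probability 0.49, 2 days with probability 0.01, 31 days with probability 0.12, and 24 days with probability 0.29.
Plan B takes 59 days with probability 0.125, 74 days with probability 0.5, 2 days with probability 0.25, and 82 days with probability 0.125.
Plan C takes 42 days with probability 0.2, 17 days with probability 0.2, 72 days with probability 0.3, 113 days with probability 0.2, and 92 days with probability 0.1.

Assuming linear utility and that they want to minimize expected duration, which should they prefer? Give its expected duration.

Plan A (46.55 days)

Plan A = 0.09 × 88 + 0.49 × 57 + 0.01 × 2 + 0.12 × 31 + 0.29 × 24 = 7.92 + 27.93 + 0.02 + 3.72 + 6.96 = 46.55
Plan B = 0.125 × 59 + 0.5 × 74 + 0.25 × 2 + 0.125 × 82 = 7.375 + 37 + 0.5 + 10.25 = 55.125
Plan C = 0.2 × 42 + 0.2 × 17 + 0.3 × 72 + 0.2 × 113 + 0.1 × 92 = 8.4 + 3.4 + 21.6 + 22.6 + 9.2 = 65.2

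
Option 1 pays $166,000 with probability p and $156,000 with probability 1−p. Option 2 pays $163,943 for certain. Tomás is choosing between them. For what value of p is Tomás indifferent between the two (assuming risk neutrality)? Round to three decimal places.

p = 0.794

p·166000 + (1−p)·156000 = 163943
10000p + 156000 = 163943
p = (163943 − 156000) / 10000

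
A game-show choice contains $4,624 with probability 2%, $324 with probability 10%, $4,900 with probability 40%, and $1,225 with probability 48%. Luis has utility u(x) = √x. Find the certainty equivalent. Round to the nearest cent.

$2,300.16

E[u] = 0.02·√4624 + 0.1·√324 + 0.4·√4900 + 0.48·√1225 = 0.02·68 + 0.1·18 + 0.4·70 + 0.48·35 = 47.96
CE = (47.96)² = 2300.1616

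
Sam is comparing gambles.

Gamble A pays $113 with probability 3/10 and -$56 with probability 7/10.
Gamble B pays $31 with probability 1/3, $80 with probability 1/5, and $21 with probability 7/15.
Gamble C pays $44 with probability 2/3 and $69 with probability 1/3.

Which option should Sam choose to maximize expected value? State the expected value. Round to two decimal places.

Gamble A = 3/10 × 113 + 7/10 × (-56) = 33.9 − 39.2 = -5.3
Gamble B = 1/3 × 31 + 1/5 × 80 + 7/15 × 21 = 10.3333 + 16 + 9.8 = 36.1333
Gamble C = 2/3 × 44 + 1/3 × 69 = 29.3333 + 23 = 52.3333

Gamble C ($52.33)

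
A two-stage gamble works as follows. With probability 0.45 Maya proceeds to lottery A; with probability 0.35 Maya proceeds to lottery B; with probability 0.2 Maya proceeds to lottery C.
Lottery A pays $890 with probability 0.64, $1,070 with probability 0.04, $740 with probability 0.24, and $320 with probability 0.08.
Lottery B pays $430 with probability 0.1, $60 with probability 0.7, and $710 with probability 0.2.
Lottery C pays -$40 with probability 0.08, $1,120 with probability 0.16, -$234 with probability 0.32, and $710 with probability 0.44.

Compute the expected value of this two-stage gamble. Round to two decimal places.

EV(A) = 0.64 × 890 + 0.04 × 1070 + 0.24 × 740 + 0.08 × 320 = 569.6 + 42.8 + 177.6 + 25.6 = 815.6
EV(B) = 0.1 × 430 + 0.7 × 60 + 0.2 × 710 = 43 + 42 + 142 = 227
EV(C) = 0.08 × (-40) + 0.16 × 1120 + 0.32 × (-234) + 0.44 × 710 = -3.2 + 179.2 − 74.88 + 312.4 = 413.52
Overall = 0.45 × 815.6 + 0.35 × 227 + 0.2 × 413.52 = 367.02 + 79.45 + 82.704 = 529.174

$529.17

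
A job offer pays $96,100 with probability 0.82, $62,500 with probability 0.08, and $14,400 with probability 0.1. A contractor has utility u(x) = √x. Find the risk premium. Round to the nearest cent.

E[u] = 0.82·√96100 + 0.08·√62500 + 0.1·√14400 = 0.82·310 + 0.08·250 + 0.1·120 = 286.2
CE = (286.2)² = 81910.44
Risk premium = EV − CE = 85242 − 81910.44 = 3331.56

$3,331.56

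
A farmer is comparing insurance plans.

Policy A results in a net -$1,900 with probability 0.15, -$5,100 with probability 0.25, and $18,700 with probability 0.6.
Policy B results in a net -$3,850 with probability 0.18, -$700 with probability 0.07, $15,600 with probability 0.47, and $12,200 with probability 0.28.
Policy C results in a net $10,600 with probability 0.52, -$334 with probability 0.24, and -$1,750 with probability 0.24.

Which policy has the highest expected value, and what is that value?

Policy A = 0.15 × (-1900) + 0.25 × (-5100) + 0.6 × 18700 = -285 − 1275 + 11220 = 9660
Policy B = 0.18 × (-3850) + 0.07 × (-700) + 0.47 × 15600 + 0.28 × 12200 = -693 − 49 + 7332 + 3416 = 10006
Policy C = 0.52 × 10600 + 0.24 × (-334) + 0.24 × (-1750) = 5512 − 80.16 − 420 = 5011.84

Policy B ($10,006)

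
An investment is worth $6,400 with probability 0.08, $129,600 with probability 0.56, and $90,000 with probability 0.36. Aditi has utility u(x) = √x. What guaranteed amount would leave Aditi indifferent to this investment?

$99,856

E[u] = 0.08·√6400 + 0.56·√129600 + 0.36·√90000 = 0.08·80 + 0.56·360 + 0.36·300 = 316
CE = (316)² = 99856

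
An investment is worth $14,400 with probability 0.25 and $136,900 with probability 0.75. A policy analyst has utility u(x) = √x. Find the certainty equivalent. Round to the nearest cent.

E[u] = 0.25·√14400 + 0.75·√136900 = 0.25·120 + 0.75·370 = 307.5
CE = (307.5)² = 94556.25

$94,556.25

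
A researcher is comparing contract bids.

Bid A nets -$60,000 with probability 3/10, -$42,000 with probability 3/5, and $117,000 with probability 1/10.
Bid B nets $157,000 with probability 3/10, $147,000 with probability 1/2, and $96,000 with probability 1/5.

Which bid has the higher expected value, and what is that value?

Bid A = 3/10 × (-60000) + 3/5 × (-42000) + 1/10 × 117000 = -18000 − 25200 + 11700 = -31500
Bid B = 3/10 × 157000 + 1/2 × 147000 + 1/5 × 96000 = 47100 + 73500 + 19200 = 139800

Bid B ($139,800)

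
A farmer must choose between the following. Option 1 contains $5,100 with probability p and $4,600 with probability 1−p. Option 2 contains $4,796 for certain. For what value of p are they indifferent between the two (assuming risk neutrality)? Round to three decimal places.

p·5100 + (1−p)·4600 = 4796
500p + 4600 = 4796
p = (4796 − 4600) / 500

p = 0.392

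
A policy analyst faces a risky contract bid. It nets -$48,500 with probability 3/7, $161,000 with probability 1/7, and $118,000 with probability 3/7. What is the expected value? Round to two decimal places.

$52,785.71

EV = 3/7 × (-48500) + 1/7 × 161000 + 3/7 × 118000 = -20785.7143 + 23000 + 50571.4286 = 52785.7143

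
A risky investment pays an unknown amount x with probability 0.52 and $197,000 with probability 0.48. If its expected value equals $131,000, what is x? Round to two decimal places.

x = $70,076.92

0.52·x + 0.48·197000 = 131000
0.52·x = 131000 − 94560 = 36440
x = 36440 / 0.52 = 70076.9231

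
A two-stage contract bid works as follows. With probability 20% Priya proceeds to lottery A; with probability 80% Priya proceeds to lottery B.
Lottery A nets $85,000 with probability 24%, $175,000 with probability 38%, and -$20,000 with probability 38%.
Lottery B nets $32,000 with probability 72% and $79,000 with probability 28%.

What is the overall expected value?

$51,988

EV(A) = 0.24 × 85000 + 0.38 × 175000 + 0.38 × (-20000) = 20400 + 66500 − 7600 = 79300
EV(B) = 0.72 × 32000 + 0.28 × 79000 = 23040 + 22120 = 45160
Overall = 0.2 × 79300 + 0.8 × 45160 = 15860 + 36128 = 51988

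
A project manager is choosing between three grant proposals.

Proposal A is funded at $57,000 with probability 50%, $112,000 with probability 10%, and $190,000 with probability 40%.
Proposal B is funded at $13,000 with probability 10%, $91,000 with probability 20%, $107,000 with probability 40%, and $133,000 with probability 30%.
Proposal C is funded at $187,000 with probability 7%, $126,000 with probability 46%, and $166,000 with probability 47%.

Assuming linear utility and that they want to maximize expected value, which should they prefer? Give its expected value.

Proposal C ($149,070)

Proposal A = 0.5 × 57000 + 0.1 × 112000 + 0.4 × 190000 = 28500 + 11200 + 76000 = 115700
Proposal B = 0.1 × 13000 + 0.2 × 91000 + 0.4 × 107000 + 0.3 × 133000 = 1300 + 18200 + 42800 + 39900 = 102200
Proposal C = 0.07 × 187000 + 0.46 × 126000 + 0.47 × 166000 = 13090 + 57960 + 78020 = 149070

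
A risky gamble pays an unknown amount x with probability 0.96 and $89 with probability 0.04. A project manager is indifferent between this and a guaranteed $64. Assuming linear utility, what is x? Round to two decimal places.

0.96·x + 0.04·89 = 64
0.96·x = 64 − 3.56 = 60.44
x = 60.44 / 0.96 = 62.9583

x = $62.96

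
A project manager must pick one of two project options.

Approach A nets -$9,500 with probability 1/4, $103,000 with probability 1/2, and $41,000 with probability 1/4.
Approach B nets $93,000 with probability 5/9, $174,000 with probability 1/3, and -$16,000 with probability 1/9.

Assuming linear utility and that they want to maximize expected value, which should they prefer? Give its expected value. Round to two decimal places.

Approach A = 1/4 × (-9500) + 1/2 × 103000 + 1/4 × 41000 = -2375 + 51500 + 10250 = 59375
Approach B = 5/9 × 93000 + 1/3 × 174000 + 1/9 × (-16000) = 51666.6667 + 58000 − 1777.7778 = 107888.8889

Approach B ($107,888.89)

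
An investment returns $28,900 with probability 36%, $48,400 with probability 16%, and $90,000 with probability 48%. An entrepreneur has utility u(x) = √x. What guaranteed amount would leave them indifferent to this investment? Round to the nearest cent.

E[u] = 0.36·√28900 + 0.16·√48400 + 0.48·√90000 = 0.36·170 + 0.16·220 + 0.48·300 = 240.4
CE = (240.4)² = 57792.16

$57,792.16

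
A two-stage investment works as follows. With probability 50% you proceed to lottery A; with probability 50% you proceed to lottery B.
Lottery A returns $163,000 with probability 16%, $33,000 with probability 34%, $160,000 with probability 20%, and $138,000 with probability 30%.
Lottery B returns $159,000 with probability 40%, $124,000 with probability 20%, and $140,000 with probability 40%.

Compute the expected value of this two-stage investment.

$127,550

EV(A) = 0.16 × 163000 + 0.34 × 33000 + 0.2 × 160000 + 0.3 × 138000 = 26080 + 11220 + 32000 + 41400 = 110700
EV(B) = 0.4 × 159000 + 0.2 × 124000 + 0.4 × 140000 = 63600 + 24800 + 56000 = 144400
Overall = 0.5 × 110700 + 0.5 × 144400 = 55350 + 72200 = 127550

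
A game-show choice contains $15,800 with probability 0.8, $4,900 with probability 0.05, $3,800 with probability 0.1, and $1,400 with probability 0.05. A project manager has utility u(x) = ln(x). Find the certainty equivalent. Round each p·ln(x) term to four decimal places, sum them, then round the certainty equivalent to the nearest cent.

E[u] = 0.8·ln(15800) + 0.05·ln(4900) + 0.1·ln(3800) + 0.05·ln(1400) = 7.7342 + 0.4248 + 0.8243 + 0.3622 = 9.3455
CE = e^9.3455 ≈ 11447.19

$11,447.19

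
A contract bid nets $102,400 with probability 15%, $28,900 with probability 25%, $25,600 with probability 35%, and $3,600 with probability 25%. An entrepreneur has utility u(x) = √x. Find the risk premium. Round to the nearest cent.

$6,362.75

E[u] = 0.15·√102400 + 0.25·√28900 + 0.35·√25600 + 0.25·√3600 = 0.15·320 + 0.25·170 + 0.35·160 + 0.25·60 = 161.5
CE = (161.5)² = 26082.25
Risk premium = EV − CE = 32445 − 26082.25 = 6362.75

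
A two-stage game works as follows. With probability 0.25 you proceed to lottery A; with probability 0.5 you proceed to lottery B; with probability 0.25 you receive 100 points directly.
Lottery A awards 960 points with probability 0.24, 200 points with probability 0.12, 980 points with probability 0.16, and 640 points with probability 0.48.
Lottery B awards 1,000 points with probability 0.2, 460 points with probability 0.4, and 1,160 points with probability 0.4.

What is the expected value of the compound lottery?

EV(A) = 0.24 × 960 + 0.12 × 200 + 0.16 × 980 + 0.48 × 640 = 230.4 + 24 + 156.8 + 307.2 = 718.4
EV(B) = 0.2 × 1000 + 0.4 × 460 + 0.4 × 1160 = 200 + 184 + 464 = 848
Branch C: 100 (certain)
Overall = 0.25 × 718.4 + 0.5 × 848 + 0.25 × 100 = 179.6 + 424 + 25 = 628.6

628.6 points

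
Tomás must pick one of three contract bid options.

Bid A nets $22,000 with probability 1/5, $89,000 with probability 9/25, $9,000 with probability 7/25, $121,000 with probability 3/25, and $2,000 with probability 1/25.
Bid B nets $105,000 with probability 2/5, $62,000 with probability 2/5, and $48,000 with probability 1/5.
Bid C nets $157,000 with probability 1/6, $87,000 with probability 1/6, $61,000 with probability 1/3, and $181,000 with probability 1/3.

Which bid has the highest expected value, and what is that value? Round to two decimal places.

Bid A = 1/5 × 22000 + 9/25 × 89000 + 7/25 × 9000 + 3/25 × 121000 + 1/25 × 2000 = 4400 + 32040 + 2520 + 14520 + 80 = 53560
Bid B = 2/5 × 105000 + 2/5 × 62000 + 1/5 × 48000 = 42000 + 24800 + 9600 = 76400
Bid C = 1/6 × 157000 + 1/6 × 87000 + 1/3 × 61000 + 1/3 × 181000 = 26166.6667 + 14500 + 20333.3333 + 60333.3333 = 121333.3333

Bid C ($121,333.33)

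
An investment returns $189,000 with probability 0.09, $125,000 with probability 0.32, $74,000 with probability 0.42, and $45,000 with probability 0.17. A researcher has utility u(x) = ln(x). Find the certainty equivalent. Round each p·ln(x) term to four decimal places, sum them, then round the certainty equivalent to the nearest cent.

E[u] = 0.09·ln(189000) + 0.32·ln(125000) + 0.42·ln(74000) + 0.17·ln(45000) = 1.0935 + 3.7555 + 4.7090 + 1.8215 = 11.3795
CE = e^11.3795 ≈ 87509.27

$87,509.27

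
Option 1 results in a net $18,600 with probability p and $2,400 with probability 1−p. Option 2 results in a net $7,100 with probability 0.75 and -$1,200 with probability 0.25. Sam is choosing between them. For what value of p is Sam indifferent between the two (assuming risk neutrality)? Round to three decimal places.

EV(Option 2) = 0.75 × 7100 + 0.25 × (-1200) = 5325 − 300 = 5025
p·18600 + (1−p)·2400 = 5025
16200p + 2400 = 5025
p = (5025 − 2400) / 16200

p = 0.162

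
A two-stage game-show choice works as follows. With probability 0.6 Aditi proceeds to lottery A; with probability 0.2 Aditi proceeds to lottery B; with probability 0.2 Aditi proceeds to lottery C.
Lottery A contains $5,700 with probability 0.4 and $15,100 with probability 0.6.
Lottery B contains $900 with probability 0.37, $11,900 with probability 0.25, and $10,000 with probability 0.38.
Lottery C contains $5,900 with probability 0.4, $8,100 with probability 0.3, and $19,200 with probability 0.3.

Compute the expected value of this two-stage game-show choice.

EV(A) = 0.4 × 5700 + 0.6 × 15100 = 2280 + 9060 = 11340
EV(B) = 0.37 × 900 + 0.25 × 11900 + 0.38 × 10000 = 333 + 2975 + 3800 = 7108
EV(C) = 0.4 × 5900 + 0.3 × 8100 + 0.3 × 19200 = 2360 + 2430 + 5760 = 10550
Overall = 0.6 × 11340 + 0.2 × 7108 + 0.2 × 10550 = 6804 + 1421.6 + 2110 = 10335.6

$10,335.60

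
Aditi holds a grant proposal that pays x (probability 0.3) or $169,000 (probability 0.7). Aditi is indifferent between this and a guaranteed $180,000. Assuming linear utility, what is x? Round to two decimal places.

x = $205,666.67

0.3·x + 0.7·169000 = 180000
0.3·x = 180000 − 118300 = 61700
x = 61700 / 0.3 = 205666.6667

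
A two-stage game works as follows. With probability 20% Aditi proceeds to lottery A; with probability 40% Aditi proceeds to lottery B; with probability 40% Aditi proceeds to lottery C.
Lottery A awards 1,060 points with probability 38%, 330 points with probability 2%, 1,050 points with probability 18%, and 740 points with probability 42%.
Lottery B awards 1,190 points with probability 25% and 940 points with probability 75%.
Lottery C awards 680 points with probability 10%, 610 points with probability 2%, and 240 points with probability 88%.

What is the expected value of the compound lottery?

EV(A) = 0.38 × 1060 + 0.02 × 330 + 0.18 × 1050 + 0.42 × 740 = 402.8 + 6.6 + 189 + 310.8 = 909.2
EV(B) = 0.25 × 1190 + 0.75 × 940 = 297.5 + 705 = 1002.5
EV(C) = 0.1 × 680 + 0.02 × 610 + 0.88 × 240 = 68 + 12.2 + 211.2 = 291.4
Overall = 0.2 × 909.2 + 0.4 × 1002.5 + 0.4 × 291.4 = 181.84 + 401 + 116.56 = 699.4

699.4 points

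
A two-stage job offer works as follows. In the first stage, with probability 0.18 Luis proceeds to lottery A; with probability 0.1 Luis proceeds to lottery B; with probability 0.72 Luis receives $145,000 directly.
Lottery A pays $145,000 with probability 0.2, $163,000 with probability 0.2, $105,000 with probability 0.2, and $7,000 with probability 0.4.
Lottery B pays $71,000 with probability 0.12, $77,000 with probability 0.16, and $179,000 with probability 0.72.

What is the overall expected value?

$134,744

EV(A) = 0.2 × 145000 + 0.2 × 163000 + 0.2 × 105000 + 0.4 × 7000 = 29000 + 32600 + 21000 + 2800 = 85400
EV(B) = 0.12 × 71000 + 0.16 × 77000 + 0.72 × 179000 = 8520 + 12320 + 128880 = 149720
Branch C: 145000 (certain)
Overall = 0.18 × 85400 + 0.1 × 149720 + 0.72 × 145000 = 15372 + 14972 + 104400 = 134744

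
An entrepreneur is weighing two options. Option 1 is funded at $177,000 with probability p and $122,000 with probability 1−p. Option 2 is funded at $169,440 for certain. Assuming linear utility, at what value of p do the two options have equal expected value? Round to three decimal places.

p·177000 + (1−p)·122000 = 169440
55000p + 122000 = 169440
p = (169440 − 122000) / 55000

p = 0.863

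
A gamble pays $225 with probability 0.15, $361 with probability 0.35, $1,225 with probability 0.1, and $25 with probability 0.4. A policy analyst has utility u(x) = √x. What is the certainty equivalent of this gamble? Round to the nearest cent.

E[u] = 0.15·√225 + 0.35·√361 + 0.1·√1225 + 0.4·√25 = 0.15·15 + 0.35·19 + 0.1·35 + 0.4·5 = 14.4
CE = (14.4)² = 207.36

$207.36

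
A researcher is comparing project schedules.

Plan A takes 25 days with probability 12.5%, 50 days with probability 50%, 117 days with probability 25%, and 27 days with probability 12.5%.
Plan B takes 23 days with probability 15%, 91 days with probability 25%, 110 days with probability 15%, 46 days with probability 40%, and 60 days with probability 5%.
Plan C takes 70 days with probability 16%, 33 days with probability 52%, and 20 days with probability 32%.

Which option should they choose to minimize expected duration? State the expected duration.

Plan A = 0.125 × 25 + 0.5 × 50 + 0.25 × 117 + 0.125 × 27 = 3.125 + 25 + 29.25 + 3.375 = 60.75
Plan B = 0.15 × 23 + 0.25 × 91 + 0.15 × 110 + 0.4 × 46 + 0.05 × 60 = 3.45 + 22.75 + 16.5 + 18.4 + 3 = 64.1
Plan C = 0.16 × 70 + 0.52 × 33 + 0.32 × 20 = 11.2 + 17.16 + 6.4 = 34.76

Plan C (34.76 days)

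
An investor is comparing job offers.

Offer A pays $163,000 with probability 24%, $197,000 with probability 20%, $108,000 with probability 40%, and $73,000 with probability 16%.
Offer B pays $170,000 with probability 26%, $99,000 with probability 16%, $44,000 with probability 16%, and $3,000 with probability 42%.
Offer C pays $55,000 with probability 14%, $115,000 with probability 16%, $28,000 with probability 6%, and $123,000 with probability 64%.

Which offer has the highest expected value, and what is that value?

Offer A = 0.24 × 163000 + 0.2 × 197000 + 0.4 × 108000 + 0.16 × 73000 = 39120 + 39400 + 43200 + 11680 = 133400
Offer B = 0.26 × 170000 + 0.16 × 99000 + 0.16 × 44000 + 0.42 × 3000 = 44200 + 15840 + 7040 + 1260 = 68340
Offer C = 0.14 × 55000 + 0.16 × 115000 + 0.06 × 28000 + 0.64 × 123000 = 7700 + 18400 + 1680 + 78720 = 106500

Offer A ($133,400)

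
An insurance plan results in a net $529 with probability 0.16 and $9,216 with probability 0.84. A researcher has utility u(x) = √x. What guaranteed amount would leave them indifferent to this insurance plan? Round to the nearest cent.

$7,109.86

E[u] = 0.16·√529 + 0.84·√9216 = 0.16·23 + 0.84·96 = 84.32
CE = (84.32)² = 7109.8624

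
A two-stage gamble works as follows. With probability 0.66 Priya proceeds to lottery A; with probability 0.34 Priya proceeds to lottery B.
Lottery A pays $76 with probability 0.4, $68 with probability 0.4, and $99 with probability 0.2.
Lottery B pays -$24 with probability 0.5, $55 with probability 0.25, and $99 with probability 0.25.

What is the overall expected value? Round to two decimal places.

EV(A) = 0.4 × 76 + 0.4 × 68 + 0.2 × 99 = 30.4 + 27.2 + 19.8 = 77.4
EV(B) = 0.5 × (-24) + 0.25 × 55 + 0.25 × 99 = -12 + 13.75 + 24.75 = 26.5
Overall = 0.66 × 77.4 + 0.34 × 26.5 = 51.084 + 9.01 = 60.094

$60.09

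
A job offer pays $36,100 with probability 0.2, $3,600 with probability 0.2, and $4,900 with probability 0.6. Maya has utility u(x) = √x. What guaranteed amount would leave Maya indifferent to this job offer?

E[u] = 0.2·√36100 + 0.2·√3600 + 0.6·√4900 = 0.2·190 + 0.2·60 + 0.6·70 = 92
CE = (92)² = 8464

$8,464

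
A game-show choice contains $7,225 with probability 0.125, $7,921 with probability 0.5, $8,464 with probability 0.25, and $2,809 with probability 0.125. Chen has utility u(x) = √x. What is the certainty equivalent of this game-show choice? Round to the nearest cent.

E[u] = 0.125·√7225 + 0.5·√7921 + 0.25·√8464 + 0.125·√2809 = 0.125·85 + 0.5·89 + 0.25·92 + 0.125·53 = 84.75
CE = (84.75)² = 7182.5625

$7,182.56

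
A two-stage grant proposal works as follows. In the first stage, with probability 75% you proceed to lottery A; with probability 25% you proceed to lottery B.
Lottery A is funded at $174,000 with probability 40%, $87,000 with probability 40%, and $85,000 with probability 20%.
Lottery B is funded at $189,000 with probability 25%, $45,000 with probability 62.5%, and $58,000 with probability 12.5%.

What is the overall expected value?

EV(A) = 0.4 × 174000 + 0.4 × 87000 + 0.2 × 85000 = 69600 + 34800 + 17000 = 121400
EV(B) = 0.25 × 189000 + 0.625 × 45000 + 0.125 × 58000 = 47250 + 28125 + 7250 = 82625
Overall = 0.75 × 121400 + 0.25 × 82625 = 91050 + 20656.25 = 111706.25

$111,706.25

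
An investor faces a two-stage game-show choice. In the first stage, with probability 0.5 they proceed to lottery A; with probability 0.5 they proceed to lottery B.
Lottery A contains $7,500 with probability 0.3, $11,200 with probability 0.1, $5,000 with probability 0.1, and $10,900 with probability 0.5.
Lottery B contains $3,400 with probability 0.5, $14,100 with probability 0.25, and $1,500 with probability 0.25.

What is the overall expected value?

$7,460

EV(A) = 0.3 × 7500 + 0.1 × 11200 + 0.1 × 5000 + 0.5 × 10900 = 2250 + 1120 + 500 + 5450 = 9320
EV(B) = 0.5 × 3400 + 0.25 × 14100 + 0.25 × 1500 = 1700 + 3525 + 375 = 5600
Overall = 0.5 × 9320 + 0.5 × 5600 = 4660 + 2800 = 7460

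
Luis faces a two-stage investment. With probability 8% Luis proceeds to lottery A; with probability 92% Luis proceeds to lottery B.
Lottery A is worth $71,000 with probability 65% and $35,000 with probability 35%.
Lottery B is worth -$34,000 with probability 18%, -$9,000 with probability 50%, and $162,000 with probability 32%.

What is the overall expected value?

$42,594.40

EV(A) = 0.65 × 71000 + 0.35 × 35000 = 46150 + 12250 = 58400
EV(B) = 0.18 × (-34000) + 0.5 × (-9000) + 0.32 × 162000 = -6120 − 4500 + 51840 = 41220
Overall = 0.08 × 58400 + 0.92 × 41220 = 4672 + 37922.4 = 42594.4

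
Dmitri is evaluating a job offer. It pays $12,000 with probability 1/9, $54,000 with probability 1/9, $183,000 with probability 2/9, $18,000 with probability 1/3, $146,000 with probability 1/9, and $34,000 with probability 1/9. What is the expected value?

EV = 1/9 × 12000 + 1/9 × 54000 + 2/9 × 183000 + 1/3 × 18000 + 1/9 × 146000 + 1/9 × 34000 = 1333.3333 + 6000 + 40666.6667 + 6000 + 16222.2222 + 3777.7778 = 74000

$74,000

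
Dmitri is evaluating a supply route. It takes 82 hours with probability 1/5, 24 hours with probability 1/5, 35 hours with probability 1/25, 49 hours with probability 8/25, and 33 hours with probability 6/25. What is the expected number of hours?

EV = 1/5 × 82 + 1/5 × 24 + 1/25 × 35 + 8/25 × 49 + 6/25 × 33 = 16.4 + 4.8 + 1.4 + 15.68 + 7.92 = 46.2

46.2 hours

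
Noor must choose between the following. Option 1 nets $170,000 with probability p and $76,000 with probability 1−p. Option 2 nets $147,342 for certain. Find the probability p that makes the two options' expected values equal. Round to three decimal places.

p = 0.759

p·170000 + (1−p)·76000 = 147342
94000p + 76000 = 147342
p = (147342 − 76000) / 94000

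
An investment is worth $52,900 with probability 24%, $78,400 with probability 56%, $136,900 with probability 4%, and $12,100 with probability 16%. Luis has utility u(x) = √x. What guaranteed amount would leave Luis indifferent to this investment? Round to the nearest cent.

$59,731.36

E[u] = 0.24·√52900 + 0.56·√78400 + 0.04·√136900 + 0.16·√12100 = 0.24·230 + 0.56·280 + 0.04·370 + 0.16·110 = 244.4
CE = (244.4)² = 59731.36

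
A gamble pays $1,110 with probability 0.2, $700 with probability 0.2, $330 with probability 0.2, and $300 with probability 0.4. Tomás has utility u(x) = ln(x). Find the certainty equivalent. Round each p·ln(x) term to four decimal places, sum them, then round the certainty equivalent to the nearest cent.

$470.55

E[u] = 0.2·ln(1110) + 0.2·ln(700) + 0.2·ln(330) + 0.4·ln(300) = 1.4024 + 1.3102 + 1.1598 + 2.2815 = 6.1539
CE = e^6.1539 ≈ 470.55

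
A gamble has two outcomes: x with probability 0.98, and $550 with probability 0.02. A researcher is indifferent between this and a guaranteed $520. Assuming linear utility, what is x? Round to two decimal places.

0.98·x + 0.02·550 = 520
0.98·x = 520 − 11 = 509
x = 509 / 0.98 = 519.3878

x = $519.39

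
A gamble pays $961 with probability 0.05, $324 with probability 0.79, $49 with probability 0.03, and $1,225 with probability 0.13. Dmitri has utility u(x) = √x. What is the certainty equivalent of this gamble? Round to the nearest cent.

E[u] = 0.05·√961 + 0.79·√324 + 0.03·√49 + 0.13·√1225 = 0.05·31 + 0.79·18 + 0.03·7 + 0.13·35 = 20.53
CE = (20.53)² = 421.4809

$421.48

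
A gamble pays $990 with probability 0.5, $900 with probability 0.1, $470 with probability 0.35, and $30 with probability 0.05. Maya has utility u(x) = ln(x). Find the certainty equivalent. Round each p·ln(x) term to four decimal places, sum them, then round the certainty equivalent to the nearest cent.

$634.41

E[u] = 0.5·ln(990) + 0.1·ln(900) + 0.35·ln(470) + 0.05·ln(30) = 3.4489 + 0.6802 + 2.1535 + 0.1701 = 6.4527
CE = e^6.4527 ≈ 634.41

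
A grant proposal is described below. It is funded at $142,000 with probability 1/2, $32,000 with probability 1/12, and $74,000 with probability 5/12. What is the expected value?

$104,500

EV = 1/2 × 142000 + 1/12 × 32000 + 5/12 × 74000 = 71000 + 2666.6667 + 30833.3333 = 104500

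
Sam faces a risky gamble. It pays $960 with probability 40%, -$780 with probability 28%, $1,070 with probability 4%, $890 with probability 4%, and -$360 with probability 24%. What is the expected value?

EV = 0.4 × 960 + 0.28 × (-780) + 0.04 × 1070 + 0.04 × 890 + 0.24 × (-360) = 384 − 218.4 + 42.8 + 35.6 − 86.4 = 157.6

$157.60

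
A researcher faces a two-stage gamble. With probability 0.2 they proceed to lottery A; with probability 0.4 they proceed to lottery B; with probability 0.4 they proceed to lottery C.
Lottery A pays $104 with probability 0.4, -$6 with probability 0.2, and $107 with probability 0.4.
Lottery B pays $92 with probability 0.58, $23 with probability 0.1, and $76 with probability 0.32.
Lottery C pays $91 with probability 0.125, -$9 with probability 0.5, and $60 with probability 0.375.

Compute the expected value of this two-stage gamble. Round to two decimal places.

$60.38

EV(A) = 0.4 × 104 + 0.2 × (-6) + 0.4 × 107 = 41.6 − 1.2 + 42.8 = 83.2
EV(B) = 0.58 × 92 + 0.1 × 23 + 0.32 × 76 = 53.36 + 2.3 + 24.32 = 79.98
EV(C) = 0.125 × 91 + 0.5 × (-9) + 0.375 × 60 = 11.375 − 4.5 + 22.5 = 29.375
Overall = 0.2 × 83.2 + 0.4 × 79.98 + 0.4 × 29.375 = 16.64 + 31.992 + 11.75 = 60.382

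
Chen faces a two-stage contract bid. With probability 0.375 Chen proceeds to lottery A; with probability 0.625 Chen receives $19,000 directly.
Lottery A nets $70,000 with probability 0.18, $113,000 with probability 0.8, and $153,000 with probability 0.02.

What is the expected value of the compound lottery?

EV(A) = 0.18 × 70000 + 0.8 × 113000 + 0.02 × 153000 = 12600 + 90400 + 3060 = 106060
Branch B: 19000 (certain)
Overall = 0.375 × 106060 + 0.625 × 19000 = 39772.5 + 11875 = 51647.5

$51,647.50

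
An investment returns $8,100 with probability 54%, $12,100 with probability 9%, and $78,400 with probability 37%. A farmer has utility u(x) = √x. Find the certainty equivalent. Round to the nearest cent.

E[u] = 0.54·√8100 + 0.09·√12100 + 0.37·√78400 = 0.54·90 + 0.09·110 + 0.37·280 = 162.1
CE = (162.1)² = 26276.41

$26,276.41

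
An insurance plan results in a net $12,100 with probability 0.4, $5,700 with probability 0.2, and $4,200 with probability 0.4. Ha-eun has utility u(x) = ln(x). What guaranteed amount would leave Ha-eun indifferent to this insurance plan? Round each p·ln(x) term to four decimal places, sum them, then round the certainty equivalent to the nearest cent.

$6,816.49

E[u] = 0.4·ln(12100) + 0.2·ln(5700) + 0.4·ln(4200) = 3.7604 + 1.7296 + 3.3371 = 8.8271
CE = e^8.8271 ≈ 6816.49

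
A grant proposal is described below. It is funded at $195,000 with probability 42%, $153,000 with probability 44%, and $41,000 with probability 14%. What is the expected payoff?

$154,960

EV = 0.42 × 195000 + 0.44 × 153000 + 0.14 × 41000 = 81900 + 67320 + 5740 = 154960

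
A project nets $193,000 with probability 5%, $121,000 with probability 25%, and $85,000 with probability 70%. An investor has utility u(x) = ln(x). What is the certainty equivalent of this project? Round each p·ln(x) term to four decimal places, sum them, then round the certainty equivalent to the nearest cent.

E[u] = 0.05·ln(193000) + 0.25·ln(121000) + 0.7·ln(85000) = 0.6085 + 2.9259 + 7.9453 = 11.4797
CE = e^11.4797 ≈ 96732.04

$96,732.04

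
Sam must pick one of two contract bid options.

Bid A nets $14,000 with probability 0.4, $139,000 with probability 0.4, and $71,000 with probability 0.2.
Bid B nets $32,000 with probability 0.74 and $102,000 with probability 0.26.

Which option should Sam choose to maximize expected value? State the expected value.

Bid A = 0.4 × 14000 + 0.4 × 139000 + 0.2 × 71000 = 5600 + 55600 + 14200 = 75400
Bid B = 0.74 × 32000 + 0.26 × 102000 = 23680 + 26520 = 50200

Bid A ($75,400)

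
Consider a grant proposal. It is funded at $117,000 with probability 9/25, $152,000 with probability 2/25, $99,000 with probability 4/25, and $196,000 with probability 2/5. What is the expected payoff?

$148,520

EV = 9/25 × 117000 + 2/25 × 152000 + 4/25 × 99000 + 2/5 × 196000 = 42120 + 12160 + 15840 + 78400 = 148520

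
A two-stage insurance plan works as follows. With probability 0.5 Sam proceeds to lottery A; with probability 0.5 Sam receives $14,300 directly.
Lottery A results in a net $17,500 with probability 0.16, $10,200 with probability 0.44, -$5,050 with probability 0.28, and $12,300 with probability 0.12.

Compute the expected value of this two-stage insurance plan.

EV(A) = 0.16 × 17500 + 0.44 × 10200 + 0.28 × (-5050) + 0.12 × 12300 = 2800 + 4488 − 1414 + 1476 = 7350
Branch B: 14300 (certain)
Overall = 0.5 × 7350 + 0.5 × 14300 = 3675 + 7150 = 10825

$10,825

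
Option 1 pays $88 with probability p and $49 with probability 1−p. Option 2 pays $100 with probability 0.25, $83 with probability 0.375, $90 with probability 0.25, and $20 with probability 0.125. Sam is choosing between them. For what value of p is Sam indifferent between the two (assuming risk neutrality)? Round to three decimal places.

EV(Option 2) = 0.25 × 100 + 0.375 × 83 + 0.25 × 90 + 0.125 × 20 = 25 + 31.125 + 22.5 + 2.5 = 81.125
p·88 + (1−p)·49 = 81.125
39p + 49 = 81.125
p = (81.125 − 49) / 39

p = 0.824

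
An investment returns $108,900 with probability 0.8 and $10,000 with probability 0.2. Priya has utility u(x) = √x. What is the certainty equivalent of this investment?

E[u] = 0.8·√108900 + 0.2·√10000 = 0.8·330 + 0.2·100 = 284
CE = (284)² = 80656

$80,656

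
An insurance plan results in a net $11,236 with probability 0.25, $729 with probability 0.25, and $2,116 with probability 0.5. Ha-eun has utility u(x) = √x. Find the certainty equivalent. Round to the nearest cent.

$3,164.06

E[u] = 0.25·√11236 + 0.25·√729 + 0.5·√2116 = 0.25·106 + 0.25·27 + 0.5·46 = 56.25
CE = (56.25)² = 3164.0625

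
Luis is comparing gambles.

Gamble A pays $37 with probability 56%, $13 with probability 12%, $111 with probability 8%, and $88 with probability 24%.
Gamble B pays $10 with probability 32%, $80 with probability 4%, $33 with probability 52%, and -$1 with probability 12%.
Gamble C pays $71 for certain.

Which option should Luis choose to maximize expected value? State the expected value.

Gamble A = 0.56 × 37 + 0.12 × 13 + 0.08 × 111 + 0.24 × 88 = 20.72 + 1.56 + 8.88 + 21.12 = 52.28
Gamble B = 0.32 × 10 + 0.04 × 80 + 0.52 × 33 + 0.12 × (-1) = 3.2 + 3.2 + 17.16 − 0.12 = 23.44
Gamble C: 71 (certain)

Gamble C ($71)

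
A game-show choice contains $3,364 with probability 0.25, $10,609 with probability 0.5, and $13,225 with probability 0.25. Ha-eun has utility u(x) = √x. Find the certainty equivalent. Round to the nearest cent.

$8,977.56

E[u] = 0.25·√3364 + 0.5·√10609 + 0.25·√13225 = 0.25·58 + 0.5·103 + 0.25·115 = 94.75
CE = (94.75)² = 8977.5625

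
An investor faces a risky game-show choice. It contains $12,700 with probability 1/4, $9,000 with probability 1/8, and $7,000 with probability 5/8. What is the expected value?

$8,675

EV = 1/4 × 12700 + 1/8 × 9000 + 5/8 × 7000 = 3175 + 1125 + 4375 = 8675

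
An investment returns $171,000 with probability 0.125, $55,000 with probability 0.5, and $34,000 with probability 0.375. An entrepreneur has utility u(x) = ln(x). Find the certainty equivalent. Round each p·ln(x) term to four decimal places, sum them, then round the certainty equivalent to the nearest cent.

E[u] = 0.125·ln(171000) + 0.5·ln(55000) + 0.375·ln(34000) = 1.5062 + 5.4575 + 3.9128 = 10.8765
CE = e^10.8765 ≈ 52918.06

$52,918.06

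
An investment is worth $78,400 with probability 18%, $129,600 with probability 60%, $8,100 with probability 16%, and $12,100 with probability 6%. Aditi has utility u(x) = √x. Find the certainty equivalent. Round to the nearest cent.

$82,598.76

E[u] = 0.18·√78400 + 0.6·√129600 + 0.16·√8100 + 0.06·√12100 = 0.18·280 + 0.6·360 + 0.16·90 + 0.06·110 = 287.4
CE = (287.4)² = 82598.76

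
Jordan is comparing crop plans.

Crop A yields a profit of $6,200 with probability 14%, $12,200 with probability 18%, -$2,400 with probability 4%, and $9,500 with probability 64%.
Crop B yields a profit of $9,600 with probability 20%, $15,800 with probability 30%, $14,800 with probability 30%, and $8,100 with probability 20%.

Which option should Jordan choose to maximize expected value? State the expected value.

Crop A = 0.14 × 6200 + 0.18 × 12200 + 0.04 × (-2400) + 0.64 × 9500 = 868 + 2196 − 96 + 6080 = 9048
Crop B = 0.2 × 9600 + 0.3 × 15800 + 0.3 × 14800 + 0.2 × 8100 = 1920 + 4740 + 4440 + 1620 = 12720

Crop B ($12,720)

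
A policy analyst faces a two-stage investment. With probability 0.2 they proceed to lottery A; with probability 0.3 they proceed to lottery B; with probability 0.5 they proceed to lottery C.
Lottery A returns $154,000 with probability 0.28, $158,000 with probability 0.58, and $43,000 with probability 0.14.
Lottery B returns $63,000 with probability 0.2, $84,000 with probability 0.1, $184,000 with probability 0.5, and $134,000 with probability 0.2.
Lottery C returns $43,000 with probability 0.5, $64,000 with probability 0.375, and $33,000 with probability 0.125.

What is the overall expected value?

EV(A) = 0.28 × 154000 + 0.58 × 158000 + 0.14 × 43000 = 43120 + 91640 + 6020 = 140780
EV(B) = 0.2 × 63000 + 0.1 × 84000 + 0.5 × 184000 + 0.2 × 134000 = 12600 + 8400 + 92000 + 26800 = 139800
EV(C) = 0.5 × 43000 + 0.375 × 64000 + 0.125 × 33000 = 21500 + 24000 + 4125 = 49625
Overall = 0.2 × 140780 + 0.3 × 139800 + 0.5 × 49625 = 28156 + 41940 + 24812.5 = 94908.5

$94,908.50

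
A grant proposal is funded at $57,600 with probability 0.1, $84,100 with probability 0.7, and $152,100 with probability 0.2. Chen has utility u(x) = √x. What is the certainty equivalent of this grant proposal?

E[u] = 0.1·√57600 + 0.7·√84100 + 0.2·√152100 = 0.1·240 + 0.7·290 + 0.2·390 = 305
CE = (305)² = 93025

$93,025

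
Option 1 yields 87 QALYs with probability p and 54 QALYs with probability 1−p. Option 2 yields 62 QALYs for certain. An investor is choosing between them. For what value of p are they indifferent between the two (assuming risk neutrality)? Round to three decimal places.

p·87 + (1−p)·54 = 62
33p + 54 = 62
p = (62 − 54) / 33

p = 0.242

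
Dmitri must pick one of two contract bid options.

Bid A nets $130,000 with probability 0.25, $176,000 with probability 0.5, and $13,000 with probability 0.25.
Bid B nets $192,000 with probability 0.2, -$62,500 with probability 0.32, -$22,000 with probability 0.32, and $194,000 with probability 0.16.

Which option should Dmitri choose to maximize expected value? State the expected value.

Bid A ($123,750)

Bid A = 0.25 × 130000 + 0.5 × 176000 + 0.25 × 13000 = 32500 + 88000 + 3250 = 123750
Bid B = 0.2 × 192000 + 0.32 × (-62500) + 0.32 × (-22000) + 0.16 × 194000 = 38400 − 20000 − 7040 + 31040 = 42400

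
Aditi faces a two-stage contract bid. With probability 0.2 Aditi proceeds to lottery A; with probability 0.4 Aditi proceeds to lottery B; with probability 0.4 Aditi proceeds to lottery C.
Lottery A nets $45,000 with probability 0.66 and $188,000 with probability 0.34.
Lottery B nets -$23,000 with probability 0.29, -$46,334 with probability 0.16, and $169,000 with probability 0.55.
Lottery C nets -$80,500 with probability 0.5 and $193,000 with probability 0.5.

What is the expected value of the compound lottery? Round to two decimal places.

$72,770.62

EV(A) = 0.66 × 45000 + 0.34 × 188000 = 29700 + 63920 = 93620
EV(B) = 0.29 × (-23000) + 0.16 × (-46334) + 0.55 × 169000 = -6670 − 7413.44 + 92950 = 78866.56
EV(C) = 0.5 × (-80500) + 0.5 × 193000 = -40250 + 96500 = 56250
Overall = 0.2 × 93620 + 0.4 × 78866.56 + 0.4 × 56250 = 18724 + 31546.624 + 22500 = 72770.624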